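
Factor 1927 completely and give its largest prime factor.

47

1927 = 41 · 47
47 is prime.
So 1927 = 41 · 47; the largest prime factor is 47.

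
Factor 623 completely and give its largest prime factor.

623 = 7 · 89
89 is prime.
So 623 = 7 · 89; the largest prime factor is 89.

89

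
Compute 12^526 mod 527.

12^1 ≡ 12 (mod 527)
12^2 ≡ 12^2 = 144 ≡ 144 (mod 527)
12^4 ≡ 144^2 = 20736 ≡ 183 (mod 527)
12^8 ≡ 183^2 = 33489 ≡ 288 (mod 527)
12^16 ≡ 288^2 = 82944 ≡ 205 (mod 527)
12^32 ≡ 205^2 = 42025 ≡ 392 (mod 527)
12^64 ≡ 392^2 = 153664 ≡ 307 (mod 527)
12^128 ≡ 307^2 = 94249 ≡ 443 (mod 527)
12^256 ≡ 443^2 = 196249 ≡ 205 (mod 527)
12^512 ≡ 205^2 = 42025 ≡ 392 (mod 527)
526 = 512 + 8 + 4 + 2 in binary powers of 2.
So 12^526 ≡ 392 · 288 · 183 · 144 ≡ 236 (mod 527).
Since 236 ≠ 1, base 12 is a Fermat witness: 527 is composite.

236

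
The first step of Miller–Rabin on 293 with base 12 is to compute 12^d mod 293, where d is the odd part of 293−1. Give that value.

293 − 1 = 292 = 2^2 · 73, so d = 73.
12^1 ≡ 12 (mod 293)
12^2 ≡ 12^2 = 144 ≡ 144 (mod 293)
12^4 ≡ 144^2 = 20736 ≡ 226 (mod 293)
12^8 ≡ 226^2 = 51076 ≡ 94 (mod 293)
12^16 ≡ 94^2 = 8836 ≡ 46 (mod 293)
12^32 ≡ 46^2 = 2116 ≡ 65 (mod 293)
12^64 ≡ 65^2 = 4225 ≡ 123 (mod 293)
73 = 64 + 8 + 1 in binary powers of 2.
So 12^73 ≡ 123 · 94 · 12 ≡ 155 (mod 293).
Squaring chain: 155 → 292; reaches −1, so base 12 does not prove 293 composite.

155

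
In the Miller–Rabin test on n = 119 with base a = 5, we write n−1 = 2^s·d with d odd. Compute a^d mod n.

45

119 − 1 = 118 = 2^1 · 59, so d = 59.
5^1 ≡ 5 (mod 119)
5^2 ≡ 5^2 = 25 ≡ 25 (mod 119)
5^4 ≡ 25^2 = 625 ≡ 30 (mod 119)
5^8 ≡ 30^2 = 900 ≡ 67 (mod 119)
5^16 ≡ 67^2 = 4489 ≡ 86 (mod 119)
5^32 ≡ 86^2 = 7396 ≡ 18 (mod 119)
59 = 32 + 16 + 8 + 2 + 1 in binary powers of 2.
So 5^59 ≡ 18 · 86 · 67 · 25 · 5 ≡ 45 (mod 119).
Squaring chain: 45; never reaches −1, so base 5 is a Miller–Rabin witness that 119 is composite.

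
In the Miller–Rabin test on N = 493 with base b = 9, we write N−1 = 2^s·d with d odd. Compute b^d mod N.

493 − 1 = 492 = 2^2 · 123, so d = 123.
9^1 ≡ 9 (mod 493)
9^2 ≡ 9^2 = 81 ≡ 81 (mod 493)
9^4 ≡ 81^2 = 6561 ≡ 152 (mod 493)
9^8 ≡ 152^2 = 23104 ≡ 426 (mod 493)
9^16 ≡ 426^2 = 181476 ≡ 52 (mod 493)
9^32 ≡ 52^2 = 2704 ≡ 239 (mod 493)
9^64 ≡ 239^2 = 57121 ≡ 426 (mod 493)
123 = 64 + 32 + 16 + 8 + 2 + 1 in binary powers of 2.
So 9^123 ≡ 426 · 239 · 52 · 426 · 81 · 9 ≡ 457 (mod 493).
Squaring chain: 457 → 310; never reaches −1, so base 9 is a Miller–Rabin witness that 493 is composite.

457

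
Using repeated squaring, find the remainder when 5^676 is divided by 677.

5^1 ≡ 5 (mod 677)
5^2 ≡ 5^2 = 25 ≡ 25 (mod 677)
5^4 ≡ 25^2 = 625 ≡ 625 (mod 677)
5^8 ≡ 625^2 = 390625 ≡ 673 (mod 677)
5^16 ≡ 673^2 = 452929 ≡ 16 (mod 677)
5^32 ≡ 16^2 = 256 ≡ 256 (mod 677)
5^64 ≡ 256^2 = 65536 ≡ 544 (mod 677)
5^128 ≡ 544^2 = 295936 ≡ 87 (mod 677)
5^256 ≡ 87^2 = 7569 ≡ 122 (mod 677)
5^512 ≡ 122^2 = 14884 ≡ 667 (mod 677)
676 = 512 + 128 + 32 + 4 in binary powers of 2.
So 5^676 ≡ 667 · 87 · 256 · 625 ≡ 1 (mod 677).
Since the result is 1, base 5 gives no evidence that 677 is composite.

1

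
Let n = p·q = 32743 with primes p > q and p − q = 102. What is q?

137

Since p = q + 102, we have 32743 = q(q + 102), so q² + 102q − 32743 = 0.
Discriminant: 102² + 4·32743 = 10404 + 130972 = 141376; √141376 = 376.
q = (−102 + 376)/2 = 137, and p = q + 102 = 239.
Check: 137 · 239 = 32743.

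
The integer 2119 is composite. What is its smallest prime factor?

2119 is odd.
Digit sum 13, not divisible by 3.
Ends in 9: not divisible by 5.
7: 2119 = 7·302 + 5
11: 2119 = 11·192 + 7
13: 2119 = 13·163

13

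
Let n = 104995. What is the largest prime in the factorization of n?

104995 = 5 · 20999
20999 = 11 · 1909
1909 = 23 · 83
83 is prime.
So 104995 = 5 · 11 · 23 · 83; the largest prime factor is 83.

83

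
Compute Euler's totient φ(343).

Factor: 343 = 7^3.
φ(343) = 7^2·(7−1) = 294.

294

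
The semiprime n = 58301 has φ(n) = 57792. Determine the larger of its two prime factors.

φ(n) = (p−1)(q−1) = n − (p+q) + 1, so p + q = 58301 − 57792 + 1 = 510.
p and q are the roots of t² − 510t + 58301 = 0.
Discriminant: 510² − 4·58301 = 260100 − 233204 = 26896; √26896 = 164.
q = (510 − 164)/2 = 173, p = (510 + 164)/2 = 337.
Check: 173 · 337 = 58301.

337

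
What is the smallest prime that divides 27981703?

73

27981703 is odd.
Digit sum 37, not divisible by 3.
Ends in 3: not divisible by 5.
7: 27981703 = 7·3997386 + 1
11: 27981703 = 11·2543791 + 2
13: 27981703 = 13·2152438 + 9
17: 27981703 = 17·1645982 + 9
19: 27981703 = 19·1472721 + 4
23: 27981703 = 23·1216595 + 18
29: 27981703 = 29·964886 + 9
31: 27981703 = 31·902635 + 18
37: 27981703 = 37·756262 + 9
41: 27981703 = 41·682480 + 23
43: 27981703 = 43·650737 + 12
47: 27981703 = 47·595355 + 18
53: 27981703 = 53·527956 + 35
59: 27981703 = 59·474266 + 9
61: 27981703 = 61·458716 + 27
67: 27981703 = 67·417637 + 24
71: 27981703 = 71·394108 + 35
73: 27981703 = 73·383311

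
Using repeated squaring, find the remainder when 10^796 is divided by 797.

10^1 ≡ 10 (mod 797)
10^2 ≡ 10^2 = 100 ≡ 100 (mod 797)
10^4 ≡ 100^2 = 10000 ≡ 436 (mod 797)
10^8 ≡ 436^2 = 190096 ≡ 410 (mod 797)
10^16 ≡ 410^2 = 168100 ≡ 730 (mod 797)
10^32 ≡ 730^2 = 532900 ≡ 504 (mod 797)
10^64 ≡ 504^2 = 254016 ≡ 570 (mod 797)
10^128 ≡ 570^2 = 324900 ≡ 521 (mod 797)
10^256 ≡ 521^2 = 271441 ≡ 461 (mod 797)
10^512 ≡ 461^2 = 212521 ≡ 519 (mod 797)
796 = 512 + 256 + 16 + 8 + 4 in binary powers of 2.
So 10^796 ≡ 519 · 461 · 730 · 410 · 436 ≡ 1 (mod 797).
Since the result is 1, base 10 gives no evidence that 797 is composite.

1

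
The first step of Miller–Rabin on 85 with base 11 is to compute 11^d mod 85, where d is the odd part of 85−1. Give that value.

85 − 1 = 84 = 2^2 · 21, so d = 21.
11^1 ≡ 11 (mod 85)
11^2 ≡ 11^2 = 121 ≡ 36 (mod 85)
11^4 ≡ 36^2 = 1296 ≡ 21 (mod 85)
11^8 ≡ 21^2 = 441 ≡ 16 (mod 85)
11^16 ≡ 16^2 = 256 ≡ 1 (mod 85)
21 = 16 + 4 + 1 in binary powers of 2.
So 11^21 ≡ 1 · 21 · 11 ≡ 61 (mod 85).
Squaring chain: 61 → 66; never reaches −1, so base 11 is a Miller–Rabin witness that 85 is composite.

61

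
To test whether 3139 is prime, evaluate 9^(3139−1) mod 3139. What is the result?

293

9^1 ≡ 9 (mod 3139)
9^2 ≡ 9^2 = 81 ≡ 81 (mod 3139)
9^4 ≡ 81^2 = 6561 ≡ 283 (mod 3139)
9^8 ≡ 283^2 = 80089 ≡ 1614 (mod 3139)
9^16 ≡ 1614^2 = 2604996 ≡ 2765 (mod 3139)
9^32 ≡ 2765^2 = 7645225 ≡ 1760 (mod 3139)
9^64 ≡ 1760^2 = 3097600 ≡ 2546 (mod 3139)
9^128 ≡ 2546^2 = 6482116 ≡ 81 (mod 3139)
9^256 ≡ 81^2 = 6561 ≡ 283 (mod 3139)
9^512 ≡ 283^2 = 80089 ≡ 1614 (mod 3139)
9^1024 ≡ 1614^2 = 2604996 ≡ 2765 (mod 3139)
9^2048 ≡ 2765^2 = 7645225 ≡ 1760 (mod 3139)
3138 = 2048 + 1024 + 64 + 2 in binary powers of 2.
So 9^3138 ≡ 1760 · 2765 · 2546 · 81 ≡ 293 (mod 3139).
Since 293 ≠ 1, base 9 is a Fermat witness: 3139 is composite.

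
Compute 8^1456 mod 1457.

8^1 ≡ 8 (mod 1457)
8^2 ≡ 8^2 = 64 ≡ 64 (mod 1457)
8^4 ≡ 64^2 = 4096 ≡ 1182 (mod 1457)
8^8 ≡ 1182^2 = 1397124 ≡ 1318 (mod 1457)
8^16 ≡ 1318^2 = 1737124 ≡ 380 (mod 1457)
8^32 ≡ 380^2 = 144400 ≡ 157 (mod 1457)
8^64 ≡ 157^2 = 24649 ≡ 1337 (mod 1457)
8^128 ≡ 1337^2 = 1787569 ≡ 1287 (mod 1457)
8^256 ≡ 1287^2 = 1656369 ≡ 1217 (mod 1457)
8^512 ≡ 1217^2 = 1481089 ≡ 777 (mod 1457)
8^1024 ≡ 777^2 = 603729 ≡ 531 (mod 1457)
1456 = 1024 + 256 + 128 + 32 + 16 in binary powers of 2.
So 8^1456 ≡ 531 · 1217 · 1287 · 157 · 380 ≡ 1093 (mod 1457).
Since 1093 ≠ 1, base 8 is a Fermat witness: 1457 is composite.

1093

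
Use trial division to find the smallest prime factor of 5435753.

79

5435753 is odd.
Digit sum 32, not divisible by 3.
Ends in 3: not divisible by 5.
7: 5435753 = 7·776536 + 1
11: 5435753 = 11·494159 + 4
13: 5435753 = 13·418134 + 11
17: 5435753 = 17·319750 + 3
19: 5435753 = 19·286092 + 5
23: 5435753 = 23·236337 + 2
29: 5435753 = 29·187439 + 22
31: 5435753 = 31·175346 + 27
37: 5435753 = 37·146912 + 9
41: 5435753 = 41·132579 + 14
43: 5435753 = 43·126412 + 37
47: 5435753 = 47·115654 + 15
53: 5435753 = 53·102561 + 20
59: 5435753 = 59·92131 + 24
61: 5435753 = 61·89110 + 43
67: 5435753 = 67·81130 + 43
71: 5435753 = 71·76559 + 64
73: 5435753 = 73·74462 + 27
79: 5435753 = 79·68807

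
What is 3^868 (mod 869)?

115

3^1 ≡ 3 (mod 869)
3^2 ≡ 3^2 = 9 ≡ 9 (mod 869)
3^4 ≡ 9^2 = 81 ≡ 81 (mod 869)
3^8 ≡ 81^2 = 6561 ≡ 478 (mod 869)
3^16 ≡ 478^2 = 228484 ≡ 806 (mod 869)
3^32 ≡ 806^2 = 649636 ≡ 493 (mod 869)
3^64 ≡ 493^2 = 243049 ≡ 598 (mod 869)
3^128 ≡ 598^2 = 357604 ≡ 445 (mod 869)
3^256 ≡ 445^2 = 198025 ≡ 762 (mod 869)
3^512 ≡ 762^2 = 580644 ≡ 152 (mod 869)
868 = 512 + 256 + 64 + 32 + 4 in binary powers of 2.
So 3^868 ≡ 152 · 762 · 598 · 493 · 81 ≡ 115 (mod 869).
Since 115 ≠ 1, base 3 is a Fermat witness: 869 is composite.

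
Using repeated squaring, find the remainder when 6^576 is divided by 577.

6^1 ≡ 6 (mod 577)
6^2 ≡ 6^2 = 36 ≡ 36 (mod 577)
6^4 ≡ 36^2 = 1296 ≡ 142 (mod 577)
6^8 ≡ 142^2 = 20164 ≡ 546 (mod 577)
6^16 ≡ 546^2 = 298116 ≡ 384 (mod 577)
6^32 ≡ 384^2 = 147456 ≡ 321 (mod 577)
6^64 ≡ 321^2 = 103041 ≡ 335 (mod 577)
6^128 ≡ 335^2 = 112225 ≡ 287 (mod 577)
6^256 ≡ 287^2 = 82369 ≡ 435 (mod 577)
6^512 ≡ 435^2 = 189225 ≡ 546 (mod 577)
576 = 512 + 64 in binary powers of 2.
So 6^576 ≡ 546 · 335 ≡ 1 (mod 577).
Since the result is 1, base 6 gives no evidence that 577 is composite.

1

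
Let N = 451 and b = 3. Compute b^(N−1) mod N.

3^1 ≡ 3 (mod 451)
3^2 ≡ 3^2 = 9 ≡ 9 (mod 451)
3^4 ≡ 9^2 = 81 ≡ 81 (mod 451)
3^8 ≡ 81^2 = 6561 ≡ 247 (mod 451)
3^16 ≡ 247^2 = 61009 ≡ 124 (mod 451)
3^32 ≡ 124^2 = 15376 ≡ 42 (mod 451)
3^64 ≡ 42^2 = 1764 ≡ 411 (mod 451)
3^128 ≡ 411^2 = 168921 ≡ 247 (mod 451)
3^256 ≡ 247^2 = 61009 ≡ 124 (mod 451)
450 = 256 + 128 + 64 + 2 in binary powers of 2.
So 3^450 ≡ 124 · 247 · 411 · 9 ≡ 419 (mod 451).
Since 419 ≠ 1, base 3 is a Fermat witness: 451 is composite.

419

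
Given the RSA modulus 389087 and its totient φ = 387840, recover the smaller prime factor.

607

φ(n) = (p−1)(q−1) = n − (p+q) + 1, so p + q = 389087 − 387840 + 1 = 1248.
p and q are the roots of t² − 1248t + 389087 = 0.
Discriminant: 1248² − 4·389087 = 1557504 − 1556348 = 1156; √1156 = 34.
q = (1248 − 34)/2 = 607, p = (1248 + 34)/2 = 641.
Check: 607 · 641 = 389087.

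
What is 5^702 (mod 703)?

5^1 ≡ 5 (mod 703)
5^2 ≡ 5^2 = 25 ≡ 25 (mod 703)
5^4 ≡ 25^2 = 625 ≡ 625 (mod 703)
5^8 ≡ 625^2 = 390625 ≡ 460 (mod 703)
5^16 ≡ 460^2 = 211600 ≡ 700 (mod 703)
5^32 ≡ 700^2 = 490000 ≡ 9 (mod 703)
5^64 ≡ 9^2 = 81 ≡ 81 (mod 703)
5^128 ≡ 81^2 = 6561 ≡ 234 (mod 703)
5^256 ≡ 234^2 = 54756 ≡ 625 (mod 703)
5^512 ≡ 625^2 = 390625 ≡ 460 (mod 703)
702 = 512 + 128 + 32 + 16 + 8 + 4 + 2 in binary powers of 2.
So 5^702 ≡ 460 · 234 · 9 · 700 · 460 · 625 · 25 ≡ 628 (mod 703).
Since 628 ≠ 1, base 5 is a Fermat witness: 703 is composite.

628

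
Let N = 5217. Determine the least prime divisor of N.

5217 is odd.
Digit sum 15, divisible by 3.

3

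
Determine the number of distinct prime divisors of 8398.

8398 = 2 · 4199
4199 = 13 · 323
323 = 17 · 19
8398 = 2 · 13 · 17 · 19, which has 4 distinct prime factors.

4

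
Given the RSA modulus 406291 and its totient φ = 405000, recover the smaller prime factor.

541

φ(n) = (p−1)(q−1) = n − (p+q) + 1, so p + q = 406291 − 405000 + 1 = 1292.
p and q are the roots of t² − 1292t + 406291 = 0.
Discriminant: 1292² − 4·406291 = 1669264 − 1625164 = 44100; √44100 = 210.
q = (1292 − 210)/2 = 541, p = (1292 + 210)/2 = 751.
Check: 541 · 751 = 406291.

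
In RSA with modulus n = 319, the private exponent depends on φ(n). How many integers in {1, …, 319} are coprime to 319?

Factor: 319 = 11 · 29.
φ(319) = (11−1) · (29−1) = 10 · 28 = 280.

280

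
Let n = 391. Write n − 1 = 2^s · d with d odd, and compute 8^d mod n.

391 − 1 = 390 = 2^1 · 195, so d = 195.
8^1 ≡ 8 (mod 391)
8^2 ≡ 8^2 = 64 ≡ 64 (mod 391)
8^4 ≡ 64^2 = 4096 ≡ 186 (mod 391)
8^8 ≡ 186^2 = 34596 ≡ 188 (mod 391)
8^16 ≡ 188^2 = 35344 ≡ 154 (mod 391)
8^32 ≡ 154^2 = 23716 ≡ 256 (mod 391)
8^64 ≡ 256^2 = 65536 ≡ 239 (mod 391)
8^128 ≡ 239^2 = 57121 ≡ 35 (mod 391)
195 = 128 + 64 + 2 + 1 in binary powers of 2.
So 8^195 ≡ 35 · 239 · 64 · 8 ≡ 257 (mod 391).
Squaring chain: 257; never reaches −1, so base 8 is a Miller–Rabin witness that 391 is composite.

257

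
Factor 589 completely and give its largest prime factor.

589 = 19 · 31
31 is prime.
So 589 = 19 · 31; the largest prime factor is 31.

31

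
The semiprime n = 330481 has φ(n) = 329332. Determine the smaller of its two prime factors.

φ(n) = (p−1)(q−1) = n − (p+q) + 1, so p + q = 330481 − 329332 + 1 = 1150.
p and q are the roots of t² − 1150t + 330481 = 0.
Discriminant: 1150² − 4·330481 = 1322500 − 1321924 = 576; √576 = 24.
q = (1150 − 24)/2 = 563, p = (1150 + 24)/2 = 587.
Check: 563 · 587 = 330481.

563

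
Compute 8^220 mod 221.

118

8^1 ≡ 8 (mod 221)
8^2 ≡ 8^2 = 64 ≡ 64 (mod 221)
8^4 ≡ 64^2 = 4096 ≡ 118 (mod 221)
8^8 ≡ 118^2 = 13924 ≡ 1 (mod 221)
8^16 ≡ 1^2 = 1 ≡ 1 (mod 221)
8^32 ≡ 1^2 = 1 ≡ 1 (mod 221)
8^64 ≡ 1^2 = 1 ≡ 1 (mod 221)
8^128 ≡ 1^2 = 1 ≡ 1 (mod 221)
220 = 128 + 64 + 16 + 8 + 4 in binary powers of 2.
So 8^220 ≡ 1 · 1 · 1 · 1 · 118 ≡ 118 (mod 221).
Since 118 ≠ 1, base 8 is a Fermat witness: 221 is composite.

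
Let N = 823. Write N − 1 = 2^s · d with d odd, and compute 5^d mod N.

823 − 1 = 822 = 2^1 · 411, so d = 411.
5^1 ≡ 5 (mod 823)
5^2 ≡ 5^2 = 25 ≡ 25 (mod 823)
5^4 ≡ 25^2 = 625 ≡ 625 (mod 823)
5^8 ≡ 625^2 = 390625 ≡ 523 (mod 823)
5^16 ≡ 523^2 = 273529 ≡ 293 (mod 823)
5^32 ≡ 293^2 = 85849 ≡ 257 (mod 823)
5^64 ≡ 257^2 = 66049 ≡ 209 (mod 823)
5^128 ≡ 209^2 = 43681 ≡ 62 (mod 823)
5^256 ≡ 62^2 = 3844 ≡ 552 (mod 823)
411 = 256 + 128 + 16 + 8 + 2 + 1 in binary powers of 2.
So 5^411 ≡ 552 · 62 · 293 · 523 · 25 · 5 ≡ 822 (mod 823).
Since 5^d ≡ 822 (mod 823), base 5 does not prove 823 composite.

822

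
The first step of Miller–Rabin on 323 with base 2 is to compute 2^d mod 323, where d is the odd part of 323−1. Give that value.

257

323 − 1 = 322 = 2^1 · 161, so d = 161.
2^1 ≡ 2 (mod 323)
2^2 ≡ 2^2 = 4 ≡ 4 (mod 323)
2^4 ≡ 4^2 = 16 ≡ 16 (mod 323)
2^8 ≡ 16^2 = 256 ≡ 256 (mod 323)
2^16 ≡ 256^2 = 65536 ≡ 290 (mod 323)
2^32 ≡ 290^2 = 84100 ≡ 120 (mod 323)
2^64 ≡ 120^2 = 14400 ≡ 188 (mod 323)
2^128 ≡ 188^2 = 35344 ≡ 137 (mod 323)
161 = 128 + 32 + 1 in binary powers of 2.
So 2^161 ≡ 137 · 120 · 2 ≡ 257 (mod 323).
Squaring chain: 257; never reaches −1, so base 2 is a Miller–Rabin witness that 323 is composite.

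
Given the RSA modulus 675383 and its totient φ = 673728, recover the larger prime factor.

φ(n) = (p−1)(q−1) = n − (p+q) + 1, so p + q = 675383 − 673728 + 1 = 1656.
p and q are the roots of t² − 1656t + 675383 = 0.
Discriminant: 1656² − 4·675383 = 2742336 − 2701532 = 40804; √40804 = 202.
q = (1656 − 202)/2 = 727, p = (1656 + 202)/2 = 929.
Check: 727 · 929 = 675383.

929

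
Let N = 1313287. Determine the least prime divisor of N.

1313287 is odd.
Digit sum 25, not divisible by 3.
Ends in 7: not divisible by 5.
7: 1313287 = 7·187612 + 3
11: 1313287 = 11·119389 + 8
13: 1313287 = 13·101022 + 1
17: 1313287 = 17·77252 + 3
19: 1313287 = 19·69120 + 7
23: 1313287 = 23·57099 + 10
29: 1313287 = 29·45285 + 22
31: 1313287 = 31·42364 + 3
37: 1313287 = 37·35494 + 9
41: 1313287 = 41·32031 + 16
43: 1313287 = 43·30541 + 24
47: 1313287 = 47·27942 + 13
53: 1313287 = 53·24779

53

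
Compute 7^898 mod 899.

484

7^1 ≡ 7 (mod 899)
7^2 ≡ 7^2 = 49 ≡ 49 (mod 899)
7^4 ≡ 49^2 = 2401 ≡ 603 (mod 899)
7^8 ≡ 603^2 = 363609 ≡ 413 (mod 899)
7^16 ≡ 413^2 = 170569 ≡ 658 (mod 899)
7^32 ≡ 658^2 = 432964 ≡ 545 (mod 899)
7^64 ≡ 545^2 = 297025 ≡ 355 (mod 899)
7^128 ≡ 355^2 = 126025 ≡ 165 (mod 899)
7^256 ≡ 165^2 = 27225 ≡ 255 (mod 899)
7^512 ≡ 255^2 = 65025 ≡ 297 (mod 899)
898 = 512 + 256 + 128 + 2 in binary powers of 2.
So 7^898 ≡ 297 · 255 · 165 · 49 ≡ 484 (mod 899).
Since 484 ≠ 1, base 7 is a Fermat witness: 899 is composite.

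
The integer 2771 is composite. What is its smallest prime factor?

2771 is odd.
Digit sum 17, not divisible by 3.
Ends in 1: not divisible by 5.
7: 2771 = 7·395 + 6
11: 2771 = 11·251 + 10
13: 2771 = 13·213 + 2
17: 2771 = 17·163

17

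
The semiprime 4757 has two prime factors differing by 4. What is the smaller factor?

Since p = q + 4, we have 4757 = q(q + 4), so q² + 4q − 4757 = 0.
Discriminant: 4² + 4·4757 = 16 + 19028 = 19044; √19044 = 138.
q = (−4 + 138)/2 = 67, and p = q + 4 = 71.
Check: 67 · 71 = 4757.

67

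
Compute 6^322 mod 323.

104

6^1 ≡ 6 (mod 323)
6^2 ≡ 6^2 = 36 ≡ 36 (mod 323)
6^4 ≡ 36^2 = 1296 ≡ 4 (mod 323)
6^8 ≡ 4^2 = 16 ≡ 16 (mod 323)
6^16 ≡ 16^2 = 256 ≡ 256 (mod 323)
6^32 ≡ 256^2 = 65536 ≡ 290 (mod 323)
6^64 ≡ 290^2 = 84100 ≡ 120 (mod 323)
6^128 ≡ 120^2 = 14400 ≡ 188 (mod 323)
6^256 ≡ 188^2 = 35344 ≡ 137 (mod 323)
322 = 256 + 64 + 2 in binary powers of 2.
So 6^322 ≡ 137 · 120 · 36 ≡ 104 (mod 323).
Since 104 ≠ 1, base 6 is a Fermat witness: 323 is composite.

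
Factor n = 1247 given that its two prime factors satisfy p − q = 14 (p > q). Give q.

29

Since p = q + 14, we have 1247 = q(q + 14), so q² + 14q − 1247 = 0.
Discriminant: 14² + 4·1247 = 196 + 4988 = 5184; √5184 = 72.
q = (−14 + 72)/2 = 29, and p = q + 14 = 43.
Check: 29 · 43 = 1247.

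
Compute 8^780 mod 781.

375

8^1 ≡ 8 (mod 781)
8^2 ≡ 8^2 = 64 ≡ 64 (mod 781)
8^4 ≡ 64^2 = 4096 ≡ 191 (mod 781)
8^8 ≡ 191^2 = 36481 ≡ 555 (mod 781)
8^16 ≡ 555^2 = 308025 ≡ 311 (mod 781)
8^32 ≡ 311^2 = 96721 ≡ 658 (mod 781)
8^64 ≡ 658^2 = 432964 ≡ 290 (mod 781)
8^128 ≡ 290^2 = 84100 ≡ 533 (mod 781)
8^256 ≡ 533^2 = 284089 ≡ 586 (mod 781)
8^512 ≡ 586^2 = 343396 ≡ 537 (mod 781)
780 = 512 + 256 + 8 + 4 in binary powers of 2.
So 8^780 ≡ 537 · 586 · 555 · 191 ≡ 375 (mod 781).
Since 375 ≠ 1, base 8 is a Fermat witness: 781 is composite.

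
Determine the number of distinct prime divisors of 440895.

6

440895 = 3 · 146965
146965 = 5 · 29393
29393 = 7 · 4199
4199 = 13 · 323
323 = 17 · 19
440895 = 3 · 5 · 7 · 13 · 17 · 19, which has 6 distinct prime factors.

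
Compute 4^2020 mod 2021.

385

4^1 ≡ 4 (mod 2021)
4^2 ≡ 4^2 = 16 ≡ 16 (mod 2021)
4^4 ≡ 16^2 = 256 ≡ 256 (mod 2021)
4^8 ≡ 256^2 = 65536 ≡ 864 (mod 2021)
4^16 ≡ 864^2 = 746496 ≡ 747 (mod 2021)
4^32 ≡ 747^2 = 558009 ≡ 213 (mod 2021)
4^64 ≡ 213^2 = 45369 ≡ 907 (mod 2021)
4^128 ≡ 907^2 = 822649 ≡ 102 (mod 2021)
4^256 ≡ 102^2 = 10404 ≡ 299 (mod 2021)
4^512 ≡ 299^2 = 89401 ≡ 477 (mod 2021)
4^1024 ≡ 477^2 = 227529 ≡ 1177 (mod 2021)
2020 = 1024 + 512 + 256 + 128 + 64 + 32 + 4 in binary powers of 2.
So 4^2020 ≡ 1177 · 477 · 299 · 102 · 907 · 213 · 256 ≡ 385 (mod 2021).
Since 385 ≠ 1, base 4 is a Fermat witness: 2021 is composite.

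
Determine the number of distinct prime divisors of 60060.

6

60060 = 2^2 · 15015
15015 = 3 · 5005
5005 = 5 · 1001
1001 = 7 · 143
143 = 11 · 13
60060 = 2^2 · 3 · 5 · 7 · 11 · 13, which has 6 distinct prime factors.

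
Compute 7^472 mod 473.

423

7^1 ≡ 7 (mod 473)
7^2 ≡ 7^2 = 49 ≡ 49 (mod 473)
7^4 ≡ 49^2 = 2401 ≡ 36 (mod 473)
7^8 ≡ 36^2 = 1296 ≡ 350 (mod 473)
7^16 ≡ 350^2 = 122500 ≡ 466 (mod 473)
7^32 ≡ 466^2 = 217156 ≡ 49 (mod 473)
7^64 ≡ 49^2 = 2401 ≡ 36 (mod 473)
7^128 ≡ 36^2 = 1296 ≡ 350 (mod 473)
7^256 ≡ 350^2 = 122500 ≡ 466 (mod 473)
472 = 256 + 128 + 64 + 16 + 8 in binary powers of 2.
So 7^472 ≡ 466 · 350 · 36 · 466 · 350 ≡ 423 (mod 473).
Since 423 ≠ 1, base 7 is a Fermat witness: 473 is composite.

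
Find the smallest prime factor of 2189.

11

2189 is odd.
Digit sum 20, not divisible by 3.
Ends in 9: not divisible by 5.
7: 2189 = 7·312 + 5
11: 2189 = 11·199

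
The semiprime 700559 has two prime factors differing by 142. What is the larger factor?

911

Since p = q + 142, we have 700559 = q(q + 142), so q² + 142q − 700559 = 0.
Discriminant: 142² + 4·700559 = 20164 + 2802236 = 2822400; √2822400 = 1680.
q = (−142 + 1680)/2 = 769, and p = q + 142 = 911.
Check: 769 · 911 = 700559.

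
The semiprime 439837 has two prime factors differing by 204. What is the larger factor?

Since p = q + 204, we have 439837 = q(q + 204), so q² + 204q − 439837 = 0.
Discriminant: 204² + 4·439837 = 41616 + 1759348 = 1800964; √1800964 = 1342.
q = (−204 + 1342)/2 = 569, and p = q + 204 = 773.
Check: 569 · 773 = 439837.

773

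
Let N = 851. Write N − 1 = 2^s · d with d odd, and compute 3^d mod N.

851 − 1 = 850 = 2^1 · 425, so d = 425.
3^1 ≡ 3 (mod 851)
3^2 ≡ 3^2 = 9 ≡ 9 (mod 851)
3^4 ≡ 9^2 = 81 ≡ 81 (mod 851)
3^8 ≡ 81^2 = 6561 ≡ 604 (mod 851)
3^16 ≡ 604^2 = 364816 ≡ 588 (mod 851)
3^32 ≡ 588^2 = 345744 ≡ 238 (mod 851)
3^64 ≡ 238^2 = 56644 ≡ 478 (mod 851)
3^128 ≡ 478^2 = 228484 ≡ 416 (mod 851)
3^256 ≡ 416^2 = 173056 ≡ 303 (mod 851)
425 = 256 + 128 + 32 + 8 + 1 in binary powers of 2.
So 3^425 ≡ 303 · 416 · 238 · 604 · 3 ≡ 324 (mod 851).
Squaring chain: 324; never reaches −1, so base 3 is a Miller–Rabin witness that 851 is composite.

324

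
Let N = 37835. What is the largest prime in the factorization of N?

37835 = 5 · 7567
7567 = 7 · 1081
1081 = 23 · 47
47 is prime.
So 37835 = 5 · 7 · 23 · 47; the largest prime factor is 47.

47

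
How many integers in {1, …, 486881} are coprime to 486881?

Factor: 486881 = 29 · 103 · 163.
φ(486881) = (29−1) · (103−1) · (163−1) = 28 · 102 · 162 = 462672.

462672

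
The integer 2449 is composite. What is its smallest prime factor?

2449 is odd.
Digit sum 19, not divisible by 3.
Ends in 9: not divisible by 5.
7: 2449 = 7·349 + 6
11: 2449 = 11·222 + 7
13: 2449 = 13·188 + 5
17: 2449 = 17·144 + 1
19: 2449 = 19·128 + 17
23: 2449 = 23·106 + 11
29: 2449 = 29·84 + 13
31: 2449 = 31·79

31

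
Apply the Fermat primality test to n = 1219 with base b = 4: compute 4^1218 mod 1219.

4^1 ≡ 4 (mod 1219)
4^2 ≡ 4^2 = 16 ≡ 16 (mod 1219)
4^4 ≡ 16^2 = 256 ≡ 256 (mod 1219)
4^8 ≡ 256^2 = 65536 ≡ 929 (mod 1219)
4^16 ≡ 929^2 = 863041 ≡ 1208 (mod 1219)
4^32 ≡ 1208^2 = 1459264 ≡ 121 (mod 1219)
4^64 ≡ 121^2 = 14641 ≡ 13 (mod 1219)
4^128 ≡ 13^2 = 169 ≡ 169 (mod 1219)
4^256 ≡ 169^2 = 28561 ≡ 524 (mod 1219)
4^512 ≡ 524^2 = 274576 ≡ 301 (mod 1219)
4^1024 ≡ 301^2 = 90601 ≡ 395 (mod 1219)
1218 = 1024 + 128 + 64 + 2 in binary powers of 2.
So 4^1218 ≡ 395 · 169 · 13 · 16 ≡ 630 (mod 1219).
Since 630 ≠ 1, base 4 is a Fermat witness: 1219 is composite.

630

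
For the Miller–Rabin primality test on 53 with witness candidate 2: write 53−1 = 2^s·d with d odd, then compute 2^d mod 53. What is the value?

30

53 − 1 = 52 = 2^2 · 13, so d = 13.
2^1 ≡ 2 (mod 53)
2^2 ≡ 2^2 = 4 ≡ 4 (mod 53)
2^4 ≡ 4^2 = 16 ≡ 16 (mod 53)
2^8 ≡ 16^2 = 256 ≡ 44 (mod 53)
13 = 8 + 4 + 1 in binary powers of 2.
So 2^13 ≡ 44 · 16 · 2 ≡ 30 (mod 53).
Squaring chain: 30 → 52; reaches −1, so base 2 does not prove 53 composite.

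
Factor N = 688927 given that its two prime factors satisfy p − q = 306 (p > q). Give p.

997

Since p = q + 306, we have 688927 = q(q + 306), so q² + 306q − 688927 = 0.
Discriminant: 306² + 4·688927 = 93636 + 2755708 = 2849344; √2849344 = 1688.
q = (−306 + 1688)/2 = 691, and p = q + 306 = 997.
Check: 691 · 997 = 688927.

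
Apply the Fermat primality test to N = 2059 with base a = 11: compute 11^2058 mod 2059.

289

11^1 ≡ 11 (mod 2059)
11^2 ≡ 11^2 = 121 ≡ 121 (mod 2059)
11^4 ≡ 121^2 = 14641 ≡ 228 (mod 2059)
11^8 ≡ 228^2 = 51984 ≡ 509 (mod 2059)
11^16 ≡ 509^2 = 259081 ≡ 1706 (mod 2059)
11^32 ≡ 1706^2 = 2910436 ≡ 1069 (mod 2059)
11^64 ≡ 1069^2 = 1142761 ≡ 16 (mod 2059)
11^128 ≡ 16^2 = 256 ≡ 256 (mod 2059)
11^256 ≡ 256^2 = 65536 ≡ 1707 (mod 2059)
11^512 ≡ 1707^2 = 2913849 ≡ 364 (mod 2059)
11^1024 ≡ 364^2 = 132496 ≡ 720 (mod 2059)
11^2048 ≡ 720^2 = 518400 ≡ 1591 (mod 2059)
2058 = 2048 + 8 + 2 in binary powers of 2.
So 11^2058 ≡ 1591 · 509 · 121 ≡ 289 (mod 2059).
Since 289 ≠ 1, base 11 is a Fermat witness: 2059 is composite.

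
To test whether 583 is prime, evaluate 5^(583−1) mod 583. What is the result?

5^1 ≡ 5 (mod 583)
5^2 ≡ 5^2 = 25 ≡ 25 (mod 583)
5^4 ≡ 25^2 = 625 ≡ 42 (mod 583)
5^8 ≡ 42^2 = 1764 ≡ 15 (mod 583)
5^16 ≡ 15^2 = 225 ≡ 225 (mod 583)
5^32 ≡ 225^2 = 50625 ≡ 487 (mod 583)
5^64 ≡ 487^2 = 237169 ≡ 471 (mod 583)
5^128 ≡ 471^2 = 221841 ≡ 301 (mod 583)
5^256 ≡ 301^2 = 90601 ≡ 236 (mod 583)
5^512 ≡ 236^2 = 55696 ≡ 311 (mod 583)
582 = 512 + 64 + 4 + 2 in binary powers of 2.
So 5^582 ≡ 311 · 471 · 42 · 25 ≡ 322 (mod 583).
Since 322 ≠ 1, base 5 is a Fermat witness: 583 is composite.

322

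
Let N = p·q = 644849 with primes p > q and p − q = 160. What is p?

887

Since p = q + 160, we have 644849 = q(q + 160), so q² + 160q − 644849 = 0.
Discriminant: 160² + 4·644849 = 25600 + 2579396 = 2604996; √2604996 = 1614.
q = (−160 + 1614)/2 = 727, and p = q + 160 = 887.
Check: 727 · 887 = 644849.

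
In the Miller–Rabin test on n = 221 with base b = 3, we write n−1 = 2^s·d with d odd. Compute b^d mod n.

198

221 − 1 = 220 = 2^2 · 55, so d = 55.
3^1 ≡ 3 (mod 221)
3^2 ≡ 3^2 = 9 ≡ 9 (mod 221)
3^4 ≡ 9^2 = 81 ≡ 81 (mod 221)
3^8 ≡ 81^2 = 6561 ≡ 152 (mod 221)
3^16 ≡ 152^2 = 23104 ≡ 120 (mod 221)
3^32 ≡ 120^2 = 14400 ≡ 35 (mod 221)
55 = 32 + 16 + 4 + 2 + 1 in binary powers of 2.
So 3^55 ≡ 35 · 120 · 81 · 9 · 3 ≡ 198 (mod 221).
Squaring chain: 198 → 87; never reaches −1, so base 3 is a Miller–Rabin witness that 221 is composite.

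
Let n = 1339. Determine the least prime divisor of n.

1339 is odd.
Digit sum 16, not divisible by 3.
Ends in 9: not divisible by 5.
7: 1339 = 7·191 + 2
11: 1339 = 11·121 + 8
13: 1339 = 13·103

13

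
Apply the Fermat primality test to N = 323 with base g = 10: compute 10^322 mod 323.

270

10^1 ≡ 10 (mod 323)
10^2 ≡ 10^2 = 100 ≡ 100 (mod 323)
10^4 ≡ 100^2 = 10000 ≡ 310 (mod 323)
10^8 ≡ 310^2 = 96100 ≡ 169 (mod 323)
10^16 ≡ 169^2 = 28561 ≡ 137 (mod 323)
10^32 ≡ 137^2 = 18769 ≡ 35 (mod 323)
10^64 ≡ 35^2 = 1225 ≡ 256 (mod 323)
10^128 ≡ 256^2 = 65536 ≡ 290 (mod 323)
10^256 ≡ 290^2 = 84100 ≡ 120 (mod 323)
322 = 256 + 64 + 2 in binary powers of 2.
So 10^322 ≡ 120 · 256 · 100 ≡ 270 (mod 323).
Since 270 ≠ 1, base 10 is a Fermat witness: 323 is composite.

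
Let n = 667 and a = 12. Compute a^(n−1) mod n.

12^1 ≡ 12 (mod 667)
12^2 ≡ 12^2 = 144 ≡ 144 (mod 667)
12^4 ≡ 144^2 = 20736 ≡ 59 (mod 667)
12^8 ≡ 59^2 = 3481 ≡ 146 (mod 667)
12^16 ≡ 146^2 = 21316 ≡ 639 (mod 667)
12^32 ≡ 639^2 = 408321 ≡ 117 (mod 667)
12^64 ≡ 117^2 = 13689 ≡ 349 (mod 667)
12^128 ≡ 349^2 = 121801 ≡ 407 (mod 667)
12^256 ≡ 407^2 = 165649 ≡ 233 (mod 667)
12^512 ≡ 233^2 = 54289 ≡ 262 (mod 667)
666 = 512 + 128 + 16 + 8 + 2 in binary powers of 2.
So 12^666 ≡ 262 · 407 · 639 · 146 · 144 ≡ 492 (mod 667).
Since 492 ≠ 1, base 12 is a Fermat witness: 667 is composite.

492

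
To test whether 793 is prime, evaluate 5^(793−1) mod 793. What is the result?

508

5^1 ≡ 5 (mod 793)
5^2 ≡ 5^2 = 25 ≡ 25 (mod 793)
5^4 ≡ 25^2 = 625 ≡ 625 (mod 793)
5^8 ≡ 625^2 = 390625 ≡ 469 (mod 793)
5^16 ≡ 469^2 = 219961 ≡ 300 (mod 793)
5^32 ≡ 300^2 = 90000 ≡ 391 (mod 793)
5^64 ≡ 391^2 = 152881 ≡ 625 (mod 793)
5^128 ≡ 625^2 = 390625 ≡ 469 (mod 793)
5^256 ≡ 469^2 = 219961 ≡ 300 (mod 793)
5^512 ≡ 300^2 = 90000 ≡ 391 (mod 793)
792 = 512 + 256 + 16 + 8 in binary powers of 2.
So 5^792 ≡ 391 · 300 · 300 · 469 ≡ 508 (mod 793).
Since 508 ≠ 1, base 5 is a Fermat witness: 793 is composite.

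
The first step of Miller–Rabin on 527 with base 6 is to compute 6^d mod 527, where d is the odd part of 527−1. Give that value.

527 − 1 = 526 = 2^1 · 263, so d = 263.
6^1 ≡ 6 (mod 527)
6^2 ≡ 6^2 = 36 ≡ 36 (mod 527)
6^4 ≡ 36^2 = 1296 ≡ 242 (mod 527)
6^8 ≡ 242^2 = 58564 ≡ 67 (mod 527)
6^16 ≡ 67^2 = 4489 ≡ 273 (mod 527)
6^32 ≡ 273^2 = 74529 ≡ 222 (mod 527)
6^64 ≡ 222^2 = 49284 ≡ 273 (mod 527)
6^128 ≡ 273^2 = 74529 ≡ 222 (mod 527)
6^256 ≡ 222^2 = 49284 ≡ 273 (mod 527)
263 = 256 + 4 + 2 + 1 in binary powers of 2.
So 6^263 ≡ 273 · 242 · 36 · 6 ≡ 150 (mod 527).
Squaring chain: 150; never reaches −1, so base 6 is a Miller–Rabin witness that 527 is composite.

150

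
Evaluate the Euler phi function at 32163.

Factor: 32163 = 3 · 71 · 151.
φ(32163) = (3−1) · (71−1) · (151−1) = 2 · 70 · 150 = 21000.

21000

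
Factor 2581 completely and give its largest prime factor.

89

2581 = 29 · 89
89 is prime.
So 2581 = 29 · 89; the largest prime factor is 89.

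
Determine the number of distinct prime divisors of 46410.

6

46410 = 2 · 23205
23205 = 3 · 7735
7735 = 5 · 1547
1547 = 7 · 221
221 = 13 · 17
46410 = 2 · 3 · 5 · 7 · 13 · 17, which has 6 distinct prime factors.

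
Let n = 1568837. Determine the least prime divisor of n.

37

1568837 is odd.
Digit sum 38, not divisible by 3.
Ends in 7: not divisible by 5.
7: 1568837 = 7·224119 + 4
11: 1568837 = 11·142621 + 6
13: 1568837 = 13·120679 + 10
17: 1568837 = 17·92284 + 9
19: 1568837 = 19·82570 + 7
23: 1568837 = 23·68210 + 7
29: 1568837 = 29·54097 + 24
31: 1568837 = 31·50607 + 20
37: 1568837 = 37·42401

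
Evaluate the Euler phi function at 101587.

94080

Factor: 101587 = 29 · 31 · 113.
φ(101587) = (29−1) · (31−1) · (113−1) = 28 · 30 · 112 = 94080.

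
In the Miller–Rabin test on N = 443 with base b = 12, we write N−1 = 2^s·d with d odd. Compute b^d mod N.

1

443 − 1 = 442 = 2^1 · 221, so d = 221.
12^1 ≡ 12 (mod 443)
12^2 ≡ 12^2 = 144 ≡ 144 (mod 443)
12^4 ≡ 144^2 = 20736 ≡ 358 (mod 443)
12^8 ≡ 358^2 = 128164 ≡ 137 (mod 443)
12^16 ≡ 137^2 = 18769 ≡ 163 (mod 443)
12^32 ≡ 163^2 = 26569 ≡ 432 (mod 443)
12^64 ≡ 432^2 = 186624 ≡ 121 (mod 443)
12^128 ≡ 121^2 = 14641 ≡ 22 (mod 443)
221 = 128 + 64 + 16 + 8 + 4 + 1 in binary powers of 2.
So 12^221 ≡ 22 · 121 · 163 · 137 · 358 · 12 ≡ 1 (mod 443).
Since 12^d ≡ 1 (mod 443), base 12 does not prove 443 composite.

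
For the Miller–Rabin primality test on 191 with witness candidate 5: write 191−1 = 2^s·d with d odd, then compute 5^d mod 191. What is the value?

191 − 1 = 190 = 2^1 · 95, so d = 95.
5^1 ≡ 5 (mod 191)
5^2 ≡ 5^2 = 25 ≡ 25 (mod 191)
5^4 ≡ 25^2 = 625 ≡ 52 (mod 191)
5^8 ≡ 52^2 = 2704 ≡ 30 (mod 191)
5^16 ≡ 30^2 = 900 ≡ 136 (mod 191)
5^32 ≡ 136^2 = 18496 ≡ 160 (mod 191)
5^64 ≡ 160^2 = 25600 ≡ 6 (mod 191)
95 = 64 + 16 + 8 + 4 + 2 + 1 in binary powers of 2.
So 5^95 ≡ 6 · 136 · 30 · 52 · 25 · 5 ≡ 1 (mod 191).
Since 5^d ≡ 1 (mod 191), base 5 does not prove 191 composite.

1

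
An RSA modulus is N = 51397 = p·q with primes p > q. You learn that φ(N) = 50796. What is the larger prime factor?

φ(n) = (p−1)(q−1) = n − (p+q) + 1, so p + q = 51397 − 50796 + 1 = 602.
p and q are the roots of t² − 602t + 51397 = 0.
Discriminant: 602² − 4·51397 = 362404 − 205588 = 156816; √156816 = 396.
q = (602 − 396)/2 = 103, p = (602 + 396)/2 = 499.
Check: 103 · 499 = 51397.

499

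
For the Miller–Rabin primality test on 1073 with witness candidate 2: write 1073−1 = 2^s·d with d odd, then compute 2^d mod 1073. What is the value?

1073 − 1 = 1072 = 2^4 · 67, so d = 67.
2^1 ≡ 2 (mod 1073)
2^2 ≡ 2^2 = 4 ≡ 4 (mod 1073)
2^4 ≡ 4^2 = 16 ≡ 16 (mod 1073)
2^8 ≡ 16^2 = 256 ≡ 256 (mod 1073)
2^16 ≡ 256^2 = 65536 ≡ 83 (mod 1073)
2^32 ≡ 83^2 = 6889 ≡ 451 (mod 1073)
2^64 ≡ 451^2 = 203401 ≡ 604 (mod 1073)
67 = 64 + 2 + 1 in binary powers of 2.
So 2^67 ≡ 604 · 4 · 2 ≡ 540 (mod 1073).
Squaring chain: 540 → 817 → 83 → 451; never reaches −1, so base 2 is a Miller–Rabin witness that 1073 is composite.

540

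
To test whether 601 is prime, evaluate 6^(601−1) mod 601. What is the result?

6^1 ≡ 6 (mod 601)
6^2 ≡ 6^2 = 36 ≡ 36 (mod 601)
6^4 ≡ 36^2 = 1296 ≡ 94 (mod 601)
6^8 ≡ 94^2 = 8836 ≡ 422 (mod 601)
6^16 ≡ 422^2 = 178084 ≡ 188 (mod 601)
6^32 ≡ 188^2 = 35344 ≡ 486 (mod 601)
6^64 ≡ 486^2 = 236196 ≡ 3 (mod 601)
6^128 ≡ 3^2 = 9 ≡ 9 (mod 601)
6^256 ≡ 9^2 = 81 ≡ 81 (mod 601)
6^512 ≡ 81^2 = 6561 ≡ 551 (mod 601)
600 = 512 + 64 + 16 + 8 in binary powers of 2.
So 6^600 ≡ 551 · 3 · 188 · 422 ≡ 1 (mod 601).
Since the result is 1, base 6 gives no evidence that 601 is composite.

1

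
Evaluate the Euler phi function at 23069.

20416

Factor: 23069 = 17 · 23 · 59.
φ(23069) = (17−1) · (23−1) · (59−1) = 16 · 22 · 58 = 20416.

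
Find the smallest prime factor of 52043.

52043 is odd.
Digit sum 14, not divisible by 3.
Ends in 3: not divisible by 5.
7: 52043 = 7·7434 + 5
11: 52043 = 11·4731 + 2
13: 52043 = 13·4003 + 4
17: 52043 = 17·3061 + 6
19: 52043 = 19·2739 + 2
23: 52043 = 23·2262 + 17
29: 52043 = 29·1794 + 17
31: 52043 = 31·1678 + 25
37: 52043 = 37·1406 + 21
41: 52043 = 41·1269 + 14
43: 52043 = 43·1210 + 13
47: 52043 = 47·1107 + 14
53: 52043 = 53·981 + 50
59: 52043 = 59·882 + 5
61: 52043 = 61·853 + 10
67: 52043 = 67·776 + 51
71: 52043 = 71·733

71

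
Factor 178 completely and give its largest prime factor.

178 = 2 · 89
89 is prime.
So 178 = 2 · 89; the largest prime factor is 89.

89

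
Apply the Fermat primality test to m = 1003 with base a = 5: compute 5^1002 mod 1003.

196

5^1 ≡ 5 (mod 1003)
5^2 ≡ 5^2 = 25 ≡ 25 (mod 1003)
5^4 ≡ 25^2 = 625 ≡ 625 (mod 1003)
5^8 ≡ 625^2 = 390625 ≡ 458 (mod 1003)
5^16 ≡ 458^2 = 209764 ≡ 137 (mod 1003)
5^32 ≡ 137^2 = 18769 ≡ 715 (mod 1003)
5^64 ≡ 715^2 = 511225 ≡ 698 (mod 1003)
5^128 ≡ 698^2 = 487204 ≡ 749 (mod 1003)
5^256 ≡ 749^2 = 561001 ≡ 324 (mod 1003)
5^512 ≡ 324^2 = 104976 ≡ 664 (mod 1003)
1002 = 512 + 256 + 128 + 64 + 32 + 8 + 2 in binary powers of 2.
So 5^1002 ≡ 664 · 324 · 749 · 698 · 715 · 458 · 25 ≡ 196 (mod 1003).
Since 196 ≠ 1, base 5 is a Fermat witness: 1003 is composite.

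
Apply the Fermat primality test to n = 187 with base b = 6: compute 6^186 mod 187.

49

6^1 ≡ 6 (mod 187)
6^2 ≡ 6^2 = 36 ≡ 36 (mod 187)
6^4 ≡ 36^2 = 1296 ≡ 174 (mod 187)
6^8 ≡ 174^2 = 30276 ≡ 169 (mod 187)
6^16 ≡ 169^2 = 28561 ≡ 137 (mod 187)
6^32 ≡ 137^2 = 18769 ≡ 69 (mod 187)
6^64 ≡ 69^2 = 4761 ≡ 86 (mod 187)
6^128 ≡ 86^2 = 7396 ≡ 103 (mod 187)
186 = 128 + 32 + 16 + 8 + 2 in binary powers of 2.
So 6^186 ≡ 103 · 69 · 137 · 169 · 36 ≡ 49 (mod 187).
Since 49 ≠ 1, base 6 is a Fermat witness: 187 is composite.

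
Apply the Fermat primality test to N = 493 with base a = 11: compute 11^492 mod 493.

11^1 ≡ 11 (mod 493)
11^2 ≡ 11^2 = 121 ≡ 121 (mod 493)
11^4 ≡ 121^2 = 14641 ≡ 344 (mod 493)
11^8 ≡ 344^2 = 118336 ≡ 16 (mod 493)
11^16 ≡ 16^2 = 256 ≡ 256 (mod 493)
11^32 ≡ 256^2 = 65536 ≡ 460 (mod 493)
11^64 ≡ 460^2 = 211600 ≡ 103 (mod 493)
11^128 ≡ 103^2 = 10609 ≡ 256 (mod 493)
11^256 ≡ 256^2 = 65536 ≡ 460 (mod 493)
492 = 256 + 128 + 64 + 32 + 8 + 4 in binary powers of 2.
So 11^492 ≡ 460 · 256 · 103 · 460 · 16 · 344 ≡ 285 (mod 493).
Since 285 ≠ 1, base 11 is a Fermat witness: 493 is composite.

285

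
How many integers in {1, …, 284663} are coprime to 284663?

270400

Factor: 284663 = 41 · 53 · 131.
φ(284663) = (41−1) · (53−1) · (131−1) = 40 · 52 · 130 = 270400.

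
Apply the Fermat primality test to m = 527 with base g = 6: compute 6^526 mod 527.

366

6^1 ≡ 6 (mod 527)
6^2 ≡ 6^2 = 36 ≡ 36 (mod 527)
6^4 ≡ 36^2 = 1296 ≡ 242 (mod 527)
6^8 ≡ 242^2 = 58564 ≡ 67 (mod 527)
6^16 ≡ 67^2 = 4489 ≡ 273 (mod 527)
6^32 ≡ 273^2 = 74529 ≡ 222 (mod 527)
6^64 ≡ 222^2 = 49284 ≡ 273 (mod 527)
6^128 ≡ 273^2 = 74529 ≡ 222 (mod 527)
6^256 ≡ 222^2 = 49284 ≡ 273 (mod 527)
6^512 ≡ 273^2 = 74529 ≡ 222 (mod 527)
526 = 512 + 8 + 4 + 2 in binary powers of 2.
So 6^526 ≡ 222 · 67 · 242 · 36 ≡ 366 (mod 527).
Since 366 ≠ 1, base 6 is a Fermat witness: 527 is composite.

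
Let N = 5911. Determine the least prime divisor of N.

5911 is odd.
Digit sum 16, not divisible by 3.
Ends in 1: not divisible by 5.
7: 5911 = 7·844 + 3
11: 5911 = 11·537 + 4
13: 5911 = 13·454 + 9
17: 5911 = 17·347 + 12
19: 5911 = 19·311 + 2
23: 5911 = 23·257

23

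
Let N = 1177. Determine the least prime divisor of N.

11

1177 is odd.
Digit sum 16, not divisible by 3.
Ends in 7: not divisible by 5.
7: 1177 = 7·168 + 1
11: 1177 = 11·107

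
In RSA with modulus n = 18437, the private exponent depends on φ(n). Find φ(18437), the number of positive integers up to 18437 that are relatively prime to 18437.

Factor: 18437 = 103 · 179.
φ(18437) = (103−1) · (179−1) = 102 · 178 = 18156.

18156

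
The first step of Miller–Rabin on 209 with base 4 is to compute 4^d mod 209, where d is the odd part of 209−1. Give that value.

9

209 − 1 = 208 = 2^4 · 13, so d = 13.
4^1 ≡ 4 (mod 209)
4^2 ≡ 4^2 = 16 ≡ 16 (mod 209)
4^4 ≡ 16^2 = 256 ≡ 47 (mod 209)
4^8 ≡ 47^2 = 2209 ≡ 119 (mod 209)
13 = 8 + 4 + 1 in binary powers of 2.
So 4^13 ≡ 119 · 47 · 4 ≡ 9 (mod 209).
Squaring chain: 9 → 81 → 82 → 36; never reaches −1, so base 4 is a Miller–Rabin witness that 209 is composite.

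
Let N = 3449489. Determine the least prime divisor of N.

61

3449489 is odd.
Digit sum 41, not divisible by 3.
Ends in 9: not divisible by 5.
7: 3449489 = 7·492784 + 1
11: 3449489 = 11·313589 + 10
13: 3449489 = 13·265345 + 4
17: 3449489 = 17·202911 + 2
19: 3449489 = 19·181552 + 1
23: 3449489 = 23·149977 + 18
29: 3449489 = 29·118947 + 26
31: 3449489 = 31·111273 + 26
37: 3449489 = 37·93229 + 16
41: 3449489 = 41·84133 + 36
43: 3449489 = 43·80220 + 29
47: 3449489 = 47·73393 + 18
53: 3449489 = 53·65084 + 37
59: 3449489 = 59·58465 + 54
61: 3449489 = 61·56549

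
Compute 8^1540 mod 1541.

1

8^1 ≡ 8 (mod 1541)
8^2 ≡ 8^2 = 64 ≡ 64 (mod 1541)
8^4 ≡ 64^2 = 4096 ≡ 1014 (mod 1541)
8^8 ≡ 1014^2 = 1028196 ≡ 349 (mod 1541)
8^16 ≡ 349^2 = 121801 ≡ 62 (mod 1541)
8^32 ≡ 62^2 = 3844 ≡ 762 (mod 1541)
8^64 ≡ 762^2 = 580644 ≡ 1228 (mod 1541)
8^128 ≡ 1228^2 = 1507984 ≡ 886 (mod 1541)
8^256 ≡ 886^2 = 784996 ≡ 627 (mod 1541)
8^512 ≡ 627^2 = 393129 ≡ 174 (mod 1541)
8^1024 ≡ 174^2 = 30276 ≡ 997 (mod 1541)
1540 = 1024 + 512 + 4 in binary powers of 2.
So 8^1540 ≡ 997 · 174 · 1014 ≡ 1 (mod 1541).
Since the result is 1, base 8 gives no evidence that 1541 is composite.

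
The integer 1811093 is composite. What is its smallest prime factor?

1811093 is odd.
Digit sum 23, not divisible by 3.
Ends in 3: not divisible by 5.
7: 1811093 = 7·258727 + 4
11: 1811093 = 11·164644 + 9
13: 1811093 = 13·139314 + 11
17: 1811093 = 17·106534 + 15
19: 1811093 = 19·95320 + 13
23: 1811093 = 23·78743 + 4
29: 1811093 = 29·62451 + 14
31: 1811093 = 31·58422 + 11
37: 1811093 = 37·48948 + 17
41: 1811093 = 41·44173

41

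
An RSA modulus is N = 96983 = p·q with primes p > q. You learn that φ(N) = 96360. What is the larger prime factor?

331

φ(n) = (p−1)(q−1) = n − (p+q) + 1, so p + q = 96983 − 96360 + 1 = 624.
p and q are the roots of t² − 624t + 96983 = 0.
Discriminant: 624² − 4·96983 = 389376 − 387932 = 1444; √1444 = 38.
q = (624 − 38)/2 = 293, p = (624 + 38)/2 = 331.
Check: 293 · 331 = 96983.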